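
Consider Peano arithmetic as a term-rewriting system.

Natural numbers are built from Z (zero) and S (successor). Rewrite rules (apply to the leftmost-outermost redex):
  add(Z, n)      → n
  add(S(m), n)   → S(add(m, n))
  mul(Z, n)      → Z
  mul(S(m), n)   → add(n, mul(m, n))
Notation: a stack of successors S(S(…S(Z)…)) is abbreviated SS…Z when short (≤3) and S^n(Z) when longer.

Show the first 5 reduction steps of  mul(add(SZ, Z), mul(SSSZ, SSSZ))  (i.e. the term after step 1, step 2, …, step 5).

Answer: after 5 steps: S(add(add(SSZ, mul(SSZ, SSSZ)), mul(add(Z, Z), mul(SSSZ, SSSZ))))

Working:
  start: mul(add(SZ, Z), mul(SSSZ, SSSZ))
  [1] mul(S(add(Z, Z)), mul(SSSZ, SSSZ))
  [2] add(mul(SSSZ, SSSZ), mul(add(Z, Z), mul(SSSZ, SSSZ)))
  [3] add(add(SSSZ, mul(SSZ, SSSZ)), mul(add(Z, Z), mul(SSSZ, SSSZ)))
  [4] add(S(add(SSZ, mul(SSZ, SSSZ))), mul(add(Z, Z), mul(SSSZ, SSSZ)))
  [5] S(add(add(SSZ, mul(SSZ, SSSZ)), mul(add(Z, Z), mul(SSSZ, SSSZ))))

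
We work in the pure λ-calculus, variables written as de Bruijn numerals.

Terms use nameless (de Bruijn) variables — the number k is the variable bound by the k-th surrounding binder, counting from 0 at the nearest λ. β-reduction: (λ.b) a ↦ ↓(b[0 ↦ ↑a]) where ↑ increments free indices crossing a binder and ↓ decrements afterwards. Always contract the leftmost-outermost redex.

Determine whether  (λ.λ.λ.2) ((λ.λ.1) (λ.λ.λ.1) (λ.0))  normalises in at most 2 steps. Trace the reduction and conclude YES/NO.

  start: (λ.λ.λ.2) ((λ.λ.1) (λ.λ.λ.1) (λ.0))
  →1  λ.λ.(λ.λ.1) (λ.λ.λ.1) (λ.0)
  →2  λ.λ.(λ.λ.λ.λ.1) (λ.0)

Answer: NO — after 2 steps the term is λ.λ.(λ.λ.λ.λ.1) (λ.0), not yet normal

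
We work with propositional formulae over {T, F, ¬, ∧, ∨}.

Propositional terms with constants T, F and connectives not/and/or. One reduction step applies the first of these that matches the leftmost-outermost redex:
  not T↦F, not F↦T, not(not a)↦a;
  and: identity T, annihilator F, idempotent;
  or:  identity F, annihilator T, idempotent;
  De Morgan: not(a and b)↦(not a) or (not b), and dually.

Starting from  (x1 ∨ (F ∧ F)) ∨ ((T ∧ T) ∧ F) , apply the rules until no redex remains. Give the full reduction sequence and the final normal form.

  start: (x1 ∨ (F ∧ F)) ∨ ((T ∧ T) ∧ F)
  [1] (x1 ∨ F) ∨ ((T ∧ T) ∧ F)
  [2] x1 ∨ ((T ∧ T) ∧ F)
  [3] x1 ∨ F
  [4] x1

Answer: normal form = x1  (in 4 steps)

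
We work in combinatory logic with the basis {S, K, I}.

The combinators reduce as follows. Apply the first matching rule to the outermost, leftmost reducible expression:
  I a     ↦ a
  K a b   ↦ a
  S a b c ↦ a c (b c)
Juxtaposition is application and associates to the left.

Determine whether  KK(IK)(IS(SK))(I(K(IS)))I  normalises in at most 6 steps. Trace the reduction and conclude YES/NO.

  start: KK(IK)(IS(SK))(I(K(IS)))I
  →1  K(IS(SK))(I(K(IS)))I
  →2  IS(SK)I
  →3  S(SK)I

Answer: YES — reaches normal form S(SK)I in 3 ≤ 6 steps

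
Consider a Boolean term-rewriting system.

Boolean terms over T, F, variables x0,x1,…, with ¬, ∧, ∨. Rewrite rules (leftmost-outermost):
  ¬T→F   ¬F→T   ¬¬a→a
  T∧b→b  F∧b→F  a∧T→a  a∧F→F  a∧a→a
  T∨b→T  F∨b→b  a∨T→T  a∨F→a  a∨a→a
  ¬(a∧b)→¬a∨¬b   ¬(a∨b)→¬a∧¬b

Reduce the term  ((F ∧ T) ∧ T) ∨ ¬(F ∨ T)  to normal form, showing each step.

  start: ((F ∧ T) ∧ T) ∨ ¬(F ∨ T)
  →1  (F ∧ T) ∨ ¬(F ∨ T)
  →2  F ∨ ¬(F ∨ T)
  →3  ¬(F ∨ T)
  →4  ¬F ∧ ¬T
  →5  T ∧ ¬T
  →6  ¬T
  →7  F

Answer: normal form = F  (in 7 steps)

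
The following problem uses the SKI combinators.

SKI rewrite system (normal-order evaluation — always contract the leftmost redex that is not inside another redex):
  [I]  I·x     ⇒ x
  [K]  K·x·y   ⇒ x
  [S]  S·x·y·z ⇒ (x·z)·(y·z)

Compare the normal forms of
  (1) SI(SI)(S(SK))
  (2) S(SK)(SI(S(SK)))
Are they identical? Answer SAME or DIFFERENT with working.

Term A:
  start: SI(SI)(S(SK))
  →1  I(S(SK))(SI(S(SK)))
  →2  S(SK)(SI(S(SK)))

Term B:
  start: S(SK)(SI(S(SK)))

Answer: SAME — A ⇓ S(SK)(SI(S(SK))), B ⇓ S(SK)(SI(S(SK)))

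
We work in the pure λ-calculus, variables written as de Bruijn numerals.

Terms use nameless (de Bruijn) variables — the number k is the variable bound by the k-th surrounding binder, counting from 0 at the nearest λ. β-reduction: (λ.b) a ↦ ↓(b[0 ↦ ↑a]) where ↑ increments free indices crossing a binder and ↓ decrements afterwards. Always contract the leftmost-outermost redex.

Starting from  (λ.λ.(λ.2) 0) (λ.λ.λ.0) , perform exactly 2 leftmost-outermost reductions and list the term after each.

Answer: after 2 steps: λ.λ.λ.λ.0

Reduction:
  start: (λ.λ.(λ.2) 0) (λ.λ.λ.0)
  [1] λ.(λ.λ.λ.λ.0) 0
  [2] λ.λ.λ.λ.0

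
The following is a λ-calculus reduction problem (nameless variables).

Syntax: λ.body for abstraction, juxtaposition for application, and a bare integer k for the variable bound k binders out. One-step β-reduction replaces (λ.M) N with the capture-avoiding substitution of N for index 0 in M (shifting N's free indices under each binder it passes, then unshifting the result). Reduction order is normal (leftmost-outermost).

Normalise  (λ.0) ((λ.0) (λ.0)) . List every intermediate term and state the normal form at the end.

  start: (λ.0) ((λ.0) (λ.0))
  [1] (λ.0) (λ.0)
  [2] λ.0

Answer: normal form = λ.0  (in 2 steps)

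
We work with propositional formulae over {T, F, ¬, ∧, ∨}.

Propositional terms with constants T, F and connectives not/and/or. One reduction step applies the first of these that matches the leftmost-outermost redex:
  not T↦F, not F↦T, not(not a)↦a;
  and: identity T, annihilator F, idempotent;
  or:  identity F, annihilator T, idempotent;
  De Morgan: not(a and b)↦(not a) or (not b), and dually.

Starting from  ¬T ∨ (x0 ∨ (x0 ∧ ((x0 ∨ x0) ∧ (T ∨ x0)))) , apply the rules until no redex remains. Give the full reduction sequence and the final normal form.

  start: ¬T ∨ (x0 ∨ (x0 ∧ ((x0 ∨ x0) ∧ (T ∨ x0))))
  step 1: F ∨ (x0 ∨ (x0 ∧ ((x0 ∨ x0) ∧ (T ∨ x0))))
  step 2: x0 ∨ (x0 ∧ ((x0 ∨ x0) ∧ (T ∨ x0)))
  step 3: x0 ∨ (x0 ∧ (x0 ∧ (T ∨ x0)))
  step 4: x0 ∨ (x0 ∧ (x0 ∧ T))
  step 5: x0 ∨ (x0 ∧ x0)
  step 6: x0 ∨ x0
  step 7: x0

Answer: normal form = x0  (in 7 steps)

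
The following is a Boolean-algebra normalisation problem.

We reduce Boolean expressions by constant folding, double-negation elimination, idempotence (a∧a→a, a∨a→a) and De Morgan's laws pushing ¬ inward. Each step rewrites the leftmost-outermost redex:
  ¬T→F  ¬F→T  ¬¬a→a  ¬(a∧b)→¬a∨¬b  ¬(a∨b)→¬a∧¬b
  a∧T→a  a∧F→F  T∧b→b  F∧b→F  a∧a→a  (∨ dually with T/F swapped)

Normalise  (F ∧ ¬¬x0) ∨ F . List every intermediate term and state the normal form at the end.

  start: (F ∧ ¬¬x0) ∨ F
  [1] F ∧ ¬¬x0
  [2] F

Answer: normal form = F  (in 2 steps)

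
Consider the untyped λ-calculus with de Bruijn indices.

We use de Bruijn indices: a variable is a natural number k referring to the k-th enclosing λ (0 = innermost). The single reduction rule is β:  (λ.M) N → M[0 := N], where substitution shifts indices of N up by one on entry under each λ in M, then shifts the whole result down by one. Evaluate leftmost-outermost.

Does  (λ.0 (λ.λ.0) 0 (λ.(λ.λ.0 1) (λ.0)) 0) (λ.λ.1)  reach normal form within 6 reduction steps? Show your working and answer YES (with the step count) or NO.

  start: (λ.0 (λ.λ.0) 0 (λ.(λ.λ.0 1) (λ.0)) 0) (λ.λ.1)
  [1] (λ.λ.1) (λ.λ.0) (λ.λ.1) (λ.(λ.λ.0 1) (λ.0)) (λ.λ.1)
  [2] (λ.λ.λ.0) (λ.λ.1) (λ.(λ.λ.0 1) (λ.0)) (λ.λ.1)
  [3] (λ.λ.0) (λ.(λ.λ.0 1) (λ.0)) (λ.λ.1)
  [4] (λ.0) (λ.λ.1)
  [5] λ.λ.1

Answer: YES — reaches normal form λ.λ.1 in 5 ≤ 6 steps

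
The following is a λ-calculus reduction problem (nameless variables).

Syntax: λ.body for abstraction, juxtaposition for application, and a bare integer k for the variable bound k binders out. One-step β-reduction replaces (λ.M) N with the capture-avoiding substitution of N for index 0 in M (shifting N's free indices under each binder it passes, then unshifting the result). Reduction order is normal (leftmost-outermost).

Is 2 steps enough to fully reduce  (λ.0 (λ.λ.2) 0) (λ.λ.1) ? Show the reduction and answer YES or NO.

  start: (λ.0 (λ.λ.2) 0) (λ.λ.1)
  [1] (λ.λ.1) (λ.λ.λ.λ.1) (λ.λ.1)
  [2] (λ.λ.λ.λ.λ.1) (λ.λ.1)

Answer: NO — after 2 steps the term is (λ.λ.λ.λ.λ.1) (λ.λ.1), not yet normal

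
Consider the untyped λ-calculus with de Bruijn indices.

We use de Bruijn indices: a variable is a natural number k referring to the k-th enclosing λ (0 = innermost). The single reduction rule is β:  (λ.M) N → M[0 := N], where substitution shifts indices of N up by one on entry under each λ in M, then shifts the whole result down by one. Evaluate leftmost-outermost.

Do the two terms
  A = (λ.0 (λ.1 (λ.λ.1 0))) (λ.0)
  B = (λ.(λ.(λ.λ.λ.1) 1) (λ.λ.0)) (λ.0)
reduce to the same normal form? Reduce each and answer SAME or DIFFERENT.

Term A:
  start: (λ.0 (λ.1 (λ.λ.1 0))) (λ.0)
  [1] (λ.0) (λ.(λ.0) (λ.λ.1 0))
  [2] λ.(λ.0) (λ.λ.1 0)
  [3] λ.λ.λ.1 0

Term B:
  start: (λ.(λ.(λ.λ.λ.1) 1) (λ.λ.0)) (λ.0)
  [1] (λ.(λ.λ.λ.1) (λ.0)) (λ.λ.0)
  [2] (λ.λ.λ.1) (λ.0)
  [3] λ.λ.1

Answer: DIFFERENT — A ⇓ λ.λ.λ.1 0, B ⇓ λ.λ.1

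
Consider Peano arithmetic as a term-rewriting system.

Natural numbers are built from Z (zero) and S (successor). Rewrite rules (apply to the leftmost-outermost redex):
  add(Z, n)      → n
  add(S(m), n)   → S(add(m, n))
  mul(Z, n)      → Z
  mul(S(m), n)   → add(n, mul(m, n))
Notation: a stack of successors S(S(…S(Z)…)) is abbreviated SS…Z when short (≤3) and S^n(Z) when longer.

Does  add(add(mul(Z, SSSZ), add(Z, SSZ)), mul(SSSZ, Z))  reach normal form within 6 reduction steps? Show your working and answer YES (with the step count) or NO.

  start: add(add(mul(Z, SSSZ), add(Z, SSZ)), mul(SSSZ, Z))
  [1] add(add(Z, add(Z, SSZ)), mul(SSSZ, Z))
  [2] add(add(Z, SSZ), mul(SSSZ, Z))
  [3] add(SSZ, mul(SSSZ, Z))
  [4] S(add(SZ, mul(SSSZ, Z)))
  [5] S(S(add(Z, mul(SSSZ, Z))))
  [6] S(S(mul(SSSZ, Z)))

Answer: NO — after 6 steps the term is S(S(mul(SSSZ, Z))), not yet normal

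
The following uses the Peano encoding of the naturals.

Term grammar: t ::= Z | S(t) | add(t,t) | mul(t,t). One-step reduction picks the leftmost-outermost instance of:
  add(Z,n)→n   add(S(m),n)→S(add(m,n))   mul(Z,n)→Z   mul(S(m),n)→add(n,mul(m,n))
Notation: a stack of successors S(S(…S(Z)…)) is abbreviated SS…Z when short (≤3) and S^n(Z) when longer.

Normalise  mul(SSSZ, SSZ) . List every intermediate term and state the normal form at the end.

  start: mul(SSSZ, SSZ)
  step 1: add(SSZ, mul(SSZ, SSZ))
  step 2: S(add(SZ, mul(SSZ, SSZ)))
  step 3: S(S(add(Z, mul(SSZ, SSZ))))
  step 4: S(S(mul(SSZ, SSZ)))
  step 5: S(S(add(SSZ, mul(SZ, SSZ))))
  step 6: S(S(S(add(SZ, mul(SZ, SSZ)))))
  step 7: S(S(S(S(add(Z, mul(SZ, SSZ))))))
  step 8: S(S(S(S(mul(SZ, SSZ)))))
  step 9: S(S(S(S(add(SSZ, mul(Z, SSZ))))))
  step 10: S(S(S(S(S(add(SZ, mul(Z, SSZ)))))))
  step 11: S(S(S(S(S(S(add(Z, mul(Z, SSZ))))))))
  step 12: S(S(S(S(S(S(mul(Z, SSZ)))))))
  step 13: S^6(Z)

Answer: normal form = S^6(Z)  (in 13 steps)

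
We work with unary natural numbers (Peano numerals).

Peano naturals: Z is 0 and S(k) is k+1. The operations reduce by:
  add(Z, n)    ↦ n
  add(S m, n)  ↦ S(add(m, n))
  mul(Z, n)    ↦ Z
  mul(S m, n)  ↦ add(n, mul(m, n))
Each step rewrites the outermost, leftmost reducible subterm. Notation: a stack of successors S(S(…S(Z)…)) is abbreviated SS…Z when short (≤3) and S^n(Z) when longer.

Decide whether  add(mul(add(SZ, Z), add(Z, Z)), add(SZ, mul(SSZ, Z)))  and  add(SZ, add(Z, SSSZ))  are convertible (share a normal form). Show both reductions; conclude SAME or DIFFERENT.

Answer: DIFFERENT — A ⇓ SZ, B ⇓ S^4(Z)

Derivation:
Term A:
  start: add(mul(add(SZ, Z), add(Z, Z)), add(SZ, mul(SSZ, Z)))
  [1] add(mul(S(add(Z, Z)), add(Z, Z)), add(SZ, mul(SSZ, Z)))
  [2] add(add(add(Z, Z), mul(add(Z, Z), add(Z, Z))), add(SZ, mul(SSZ, Z)))
  [3] add(add(Z, mul(add(Z, Z), add(Z, Z))), add(SZ, mul(SSZ, Z)))
  [4] add(mul(add(Z, Z), add(Z, Z)), add(SZ, mul(SSZ, Z)))
  [5] add(mul(Z, add(Z, Z)), add(SZ, mul(SSZ, Z)))
  [6] add(Z, add(SZ, mul(SSZ, Z)))
  [7] add(SZ, mul(SSZ, Z))
  [8] S(add(Z, mul(SSZ, Z)))
  [9] S(mul(SSZ, Z))
  [10] S(add(Z, mul(SZ, Z)))
  [11] S(mul(SZ, Z))
  [12] S(add(Z, mul(Z, Z)))
  [13] S(mul(Z, Z))
  [14] SZ

Term B:
  start: add(SZ, add(Z, SSSZ))
  [1] S(add(Z, add(Z, SSSZ)))
  [2] S(add(Z, SSSZ))
  [3] S^4(Z)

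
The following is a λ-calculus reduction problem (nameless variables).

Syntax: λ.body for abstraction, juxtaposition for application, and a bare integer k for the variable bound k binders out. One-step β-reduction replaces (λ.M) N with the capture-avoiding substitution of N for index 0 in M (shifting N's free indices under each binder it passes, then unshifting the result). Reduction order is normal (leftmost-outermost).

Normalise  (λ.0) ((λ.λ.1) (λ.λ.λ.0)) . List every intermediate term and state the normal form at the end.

  start: (λ.0) ((λ.λ.1) (λ.λ.λ.0))
  →1  (λ.λ.1) (λ.λ.λ.0)
  →2  λ.λ.λ.λ.0

Answer: normal form = λ.λ.λ.λ.0  (in 2 steps)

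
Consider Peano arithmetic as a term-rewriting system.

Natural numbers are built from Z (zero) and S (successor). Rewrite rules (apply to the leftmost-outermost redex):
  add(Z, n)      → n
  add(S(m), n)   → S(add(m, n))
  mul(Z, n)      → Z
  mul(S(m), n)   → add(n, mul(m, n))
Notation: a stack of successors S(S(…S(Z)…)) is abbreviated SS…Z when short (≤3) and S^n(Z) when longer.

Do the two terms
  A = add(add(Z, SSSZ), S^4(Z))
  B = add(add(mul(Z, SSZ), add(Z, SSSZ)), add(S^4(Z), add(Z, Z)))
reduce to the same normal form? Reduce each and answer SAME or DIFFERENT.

Term A:
  start: add(add(Z, SSSZ), S^4(Z))
  [1] add(SSSZ, S^4(Z))
  [2] S(add(SSZ, S^4(Z)))
  [3] S(S(add(SZ, S^4(Z))))
  [4] S(S(S(add(Z, S^4(Z)))))
  [5] S^7(Z)

Term B:
  start: add(add(mul(Z, SSZ), add(Z, SSSZ)), add(S^4(Z), add(Z, Z)))
  [1] add(add(Z, add(Z, SSSZ)), add(S^4(Z), add(Z, Z)))
  [2] add(add(Z, SSSZ), add(S^4(Z), add(Z, Z)))
  [3] add(SSSZ, add(S^4(Z), add(Z, Z)))
  [4] S(add(SSZ, add(S^4(Z), add(Z, Z))))
  [5] S(S(add(SZ, add(S^4(Z), add(Z, Z)))))
  [6] S(S(S(add(Z, add(S^4(Z), add(Z, Z))))))
  [7] S(S(S(add(S^4(Z), add(Z, Z)))))
  [8] S(S(S(S(add(SSSZ, add(Z, Z))))))
  [9] S(S(S(S(S(add(SSZ, add(Z, Z)))))))
  [10] S(S(S(S(S(S(add(SZ, add(Z, Z))))))))
  [11] S(S(S(S(S(S(S(add(Z, add(Z, Z)))))))))
  [12] S(S(S(S(S(S(S(add(Z, Z))))))))
  [13] S^7(Z)

Answer: SAME — A ⇓ S^7(Z), B ⇓ S^7(Z)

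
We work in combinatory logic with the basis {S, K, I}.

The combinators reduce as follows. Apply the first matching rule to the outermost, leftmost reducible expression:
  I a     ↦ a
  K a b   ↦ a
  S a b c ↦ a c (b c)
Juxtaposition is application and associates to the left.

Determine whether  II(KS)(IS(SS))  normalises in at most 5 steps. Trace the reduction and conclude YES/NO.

  start: II(KS)(IS(SS))
  step 1: I(KS)(IS(SS))
  step 2: KS(IS(SS))
  step 3: S

Answer: YES — reaches normal form S in 3 ≤ 5 steps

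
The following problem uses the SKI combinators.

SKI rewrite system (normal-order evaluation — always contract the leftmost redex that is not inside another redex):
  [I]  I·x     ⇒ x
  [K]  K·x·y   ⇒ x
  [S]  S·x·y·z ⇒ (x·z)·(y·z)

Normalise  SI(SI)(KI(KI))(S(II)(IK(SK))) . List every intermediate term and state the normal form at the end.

  start: SI(SI)(KI(KI))(S(II)(IK(SK)))
  step 1: I(KI(KI))(SI(KI(KI)))(S(II)(IK(SK)))
  step 2: KI(KI)(SI(KI(KI)))(S(II)(IK(SK)))
  step 3: I(SI(KI(KI)))(S(II)(IK(SK)))
  step 4: SI(KI(KI))(S(II)(IK(SK)))
  step 5: I(S(II)(IK(SK)))(KI(KI)(S(II)(IK(SK))))
  step 6: S(II)(IK(SK))(KI(KI)(S(II)(IK(SK))))
  step 7: II(KI(KI)(S(II)(IK(SK))))(IK(SK)(KI(KI)(S(II)(IK(SK)))))
  step 8: I(KI(KI)(S(II)(IK(SK))))(IK(SK)(KI(KI)(S(II)(IK(SK)))))
  step 9: KI(KI)(S(II)(IK(SK)))(IK(SK)(KI(KI)(S(II)(IK(SK)))))
  step 10: I(S(II)(IK(SK)))(IK(SK)(KI(KI)(S(II)(IK(SK)))))
  step 11: S(II)(IK(SK))(IK(SK)(KI(KI)(S(II)(IK(SK)))))
  step 12: II(IK(SK)(KI(KI)(S(II)(IK(SK)))))(IK(SK)(IK(SK)(KI(KI)(S(II)(IK(SK))))))
  step 13: I(IK(SK)(KI(KI)(S(II)(IK(SK)))))(IK(SK)(IK(SK)(KI(KI)(S(II)(IK(SK))))))
  step 14: IK(SK)(KI(KI)(S(II)(IK(SK))))(IK(SK)(IK(SK)(KI(KI)(S(II)(IK(SK))))))
  step 15: K(SK)(KI(KI)(S(II)(IK(SK))))(IK(SK)(IK(SK)(KI(KI)(S(II)(IK(SK))))))
  step 16: SK(IK(SK)(IK(SK)(KI(KI)(S(II)(IK(SK))))))
  step 17: SK(K(SK)(IK(SK)(KI(KI)(S(II)(IK(SK))))))
  step 18: SK(SK)

Answer: normal form = SK(SK)  (in 18 steps)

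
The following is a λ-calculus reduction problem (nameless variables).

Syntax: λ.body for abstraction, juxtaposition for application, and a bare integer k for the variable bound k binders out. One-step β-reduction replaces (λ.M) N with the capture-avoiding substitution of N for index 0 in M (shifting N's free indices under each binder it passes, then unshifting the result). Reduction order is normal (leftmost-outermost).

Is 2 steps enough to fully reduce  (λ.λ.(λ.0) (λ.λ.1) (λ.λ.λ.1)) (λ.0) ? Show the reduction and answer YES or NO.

  start: (λ.λ.(λ.0) (λ.λ.1) (λ.λ.λ.1)) (λ.0)
  →1  λ.(λ.0) (λ.λ.1) (λ.λ.λ.1)
  →2  λ.(λ.λ.1) (λ.λ.λ.1)

Answer: NO — after 2 steps the term is λ.(λ.λ.1) (λ.λ.λ.1), not yet normal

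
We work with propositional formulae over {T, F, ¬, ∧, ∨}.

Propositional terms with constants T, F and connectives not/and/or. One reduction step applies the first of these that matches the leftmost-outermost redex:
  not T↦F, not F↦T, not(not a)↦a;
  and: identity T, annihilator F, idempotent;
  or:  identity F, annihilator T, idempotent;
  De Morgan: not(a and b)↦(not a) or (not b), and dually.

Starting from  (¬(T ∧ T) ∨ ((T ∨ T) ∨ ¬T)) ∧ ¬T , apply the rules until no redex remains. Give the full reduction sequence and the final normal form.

  start: (¬(T ∧ T) ∨ ((T ∨ T) ∨ ¬T)) ∧ ¬T
  step 1: ((¬T ∨ ¬T) ∨ ((T ∨ T) ∨ ¬T)) ∧ ¬T
  step 2: (¬T ∨ ((T ∨ T) ∨ ¬T)) ∧ ¬T
  step 3: (F ∨ ((T ∨ T) ∨ ¬T)) ∧ ¬T
  step 4: ((T ∨ T) ∨ ¬T) ∧ ¬T
  step 5: (T ∨ ¬T) ∧ ¬T
  step 6: T ∧ ¬T
  step 7: ¬T
  step 8: F

Answer: normal form = F  (in 8 steps)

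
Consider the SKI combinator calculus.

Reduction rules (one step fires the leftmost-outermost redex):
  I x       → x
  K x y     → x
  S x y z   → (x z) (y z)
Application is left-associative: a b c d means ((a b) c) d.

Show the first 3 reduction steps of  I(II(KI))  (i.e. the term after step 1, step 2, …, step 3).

Answer: after 3 steps: KI

Working:
  start: I(II(KI))
  →1  II(KI)
  →2  I(KI)
  →3  KI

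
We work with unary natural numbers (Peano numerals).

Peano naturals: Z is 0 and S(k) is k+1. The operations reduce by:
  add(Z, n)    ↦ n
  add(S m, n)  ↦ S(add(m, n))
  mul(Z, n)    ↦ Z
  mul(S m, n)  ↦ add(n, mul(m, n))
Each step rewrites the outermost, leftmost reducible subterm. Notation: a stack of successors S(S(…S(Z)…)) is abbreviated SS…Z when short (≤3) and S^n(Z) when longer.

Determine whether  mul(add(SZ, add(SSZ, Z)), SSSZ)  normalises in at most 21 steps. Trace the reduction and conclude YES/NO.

  start: mul(add(SZ, add(SSZ, Z)), SSSZ)
  step 1: mul(S(add(Z, add(SSZ, Z))), SSSZ)
  step 2: add(SSSZ, mul(add(Z, add(SSZ, Z)), SSSZ))
  step 3: S(add(SSZ, mul(add(Z, add(SSZ, Z)), SSSZ)))
  step 4: S(S(add(SZ, mul(add(Z, add(SSZ, Z)), SSSZ))))
  step 5: S(S(S(add(Z, mul(add(Z, add(SSZ, Z)), SSSZ)))))
  step 6: S(S(S(mul(add(Z, add(SSZ, Z)), SSSZ))))
  step 7: S(S(S(mul(add(SSZ, Z), SSSZ))))
  step 8: S(S(S(mul(S(add(SZ, Z)), SSSZ))))
  step 9: S(S(S(add(SSSZ, mul(add(SZ, Z), SSSZ)))))
  step 10: S(S(S(S(add(SSZ, mul(add(SZ, Z), SSSZ))))))
  step 11: S(S(S(S(S(add(SZ, mul(add(SZ, Z), SSSZ)))))))
  step 12: S(S(S(S(S(S(add(Z, mul(add(SZ, Z), SSSZ))))))))
  step 13: S(S(S(S(S(S(mul(add(SZ, Z), SSSZ)))))))
  step 14: S(S(S(S(S(S(mul(S(add(Z, Z)), SSSZ)))))))
  step 15: S(S(S(S(S(S(add(SSSZ, mul(add(Z, Z), SSSZ))))))))
  step 16: S(S(S(S(S(S(S(add(SSZ, mul(add(Z, Z), SSSZ)))))))))
  step 17: S(S(S(S(S(S(S(S(add(SZ, mul(add(Z, Z), SSSZ))))))))))
  step 18: S(S(S(S(S(S(S(S(S(add(Z, mul(add(Z, Z), SSSZ)))))))))))
  step 19: S(S(S(S(S(S(S(S(S(mul(add(Z, Z), SSSZ))))))))))
  step 20: S(S(S(S(S(S(S(S(S(mul(Z, SSSZ))))))))))
  step 21: S^9(Z)

Answer: YES — reaches normal form S^9(Z) in 21 ≤ 21 steps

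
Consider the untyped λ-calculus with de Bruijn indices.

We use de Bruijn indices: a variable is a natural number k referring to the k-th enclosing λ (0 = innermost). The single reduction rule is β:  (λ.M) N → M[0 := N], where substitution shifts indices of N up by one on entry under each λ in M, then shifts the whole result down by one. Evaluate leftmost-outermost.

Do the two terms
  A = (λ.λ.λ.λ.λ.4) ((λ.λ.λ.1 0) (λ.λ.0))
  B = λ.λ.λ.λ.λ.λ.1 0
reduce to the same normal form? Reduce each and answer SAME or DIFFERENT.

Answer: SAME — A ⇓ λ.λ.λ.λ.λ.λ.1 0, B ⇓ λ.λ.λ.λ.λ.λ.1 0

Derivation:
Term A:
  start: (λ.λ.λ.λ.λ.4) ((λ.λ.λ.1 0) (λ.λ.0))
  →1  λ.λ.λ.λ.(λ.λ.λ.1 0) (λ.λ.0)
  →2  λ.λ.λ.λ.λ.λ.1 0

Term B:
  start: λ.λ.λ.λ.λ.λ.1 0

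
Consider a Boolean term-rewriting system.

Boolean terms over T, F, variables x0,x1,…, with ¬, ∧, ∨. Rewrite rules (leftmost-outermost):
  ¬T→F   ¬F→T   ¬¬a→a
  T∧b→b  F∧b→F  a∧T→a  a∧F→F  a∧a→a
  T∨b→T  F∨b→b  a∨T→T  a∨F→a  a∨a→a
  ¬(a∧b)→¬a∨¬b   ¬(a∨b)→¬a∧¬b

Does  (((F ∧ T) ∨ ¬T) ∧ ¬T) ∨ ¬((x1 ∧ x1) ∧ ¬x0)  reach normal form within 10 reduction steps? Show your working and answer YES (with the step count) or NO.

Answer: YES — reaches normal form ¬x1 ∨ x0 in 9 ≤ 10 steps

Reduction:
  start: (((F ∧ T) ∨ ¬T) ∧ ¬T) ∨ ¬((x1 ∧ x1) ∧ ¬x0)
  →1  ((F ∨ ¬T) ∧ ¬T) ∨ ¬((x1 ∧ x1) ∧ ¬x0)
  →2  (¬T ∧ ¬T) ∨ ¬((x1 ∧ x1) ∧ ¬x0)
  →3  ¬T ∨ ¬((x1 ∧ x1) ∧ ¬x0)
  →4  F ∨ ¬((x1 ∧ x1) ∧ ¬x0)
  →5  ¬((x1 ∧ x1) ∧ ¬x0)
  →6  ¬(x1 ∧ x1) ∨ ¬¬x0
  →7  (¬x1 ∨ ¬x1) ∨ ¬¬x0
  →8  ¬x1 ∨ ¬¬x0
  →9  ¬x1 ∨ x0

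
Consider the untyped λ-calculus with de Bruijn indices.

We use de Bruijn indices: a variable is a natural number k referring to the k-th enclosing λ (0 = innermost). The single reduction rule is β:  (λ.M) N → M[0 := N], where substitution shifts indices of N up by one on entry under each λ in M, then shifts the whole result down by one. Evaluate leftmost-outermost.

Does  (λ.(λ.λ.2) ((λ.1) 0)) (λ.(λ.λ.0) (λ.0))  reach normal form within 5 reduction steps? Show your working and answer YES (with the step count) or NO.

Answer: YES — reaches normal form λ.λ.λ.0 in 3 ≤ 5 steps

Working:
  start: (λ.(λ.λ.2) ((λ.1) 0)) (λ.(λ.λ.0) (λ.0))
  →1  (λ.λ.λ.(λ.λ.0) (λ.0)) ((λ.λ.(λ.λ.0) (λ.0)) (λ.(λ.λ.0) (λ.0)))
  →2  λ.λ.(λ.λ.0) (λ.0)
  →3  λ.λ.λ.0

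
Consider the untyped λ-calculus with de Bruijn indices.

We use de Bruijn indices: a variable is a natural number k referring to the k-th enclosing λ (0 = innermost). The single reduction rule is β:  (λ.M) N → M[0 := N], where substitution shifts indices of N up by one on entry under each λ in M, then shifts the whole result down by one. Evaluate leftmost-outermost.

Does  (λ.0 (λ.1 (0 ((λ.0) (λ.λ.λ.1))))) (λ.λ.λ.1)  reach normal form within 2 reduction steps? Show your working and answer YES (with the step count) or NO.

  start: (λ.0 (λ.1 (0 ((λ.0) (λ.λ.λ.1))))) (λ.λ.λ.1)
  →1  (λ.λ.λ.1) (λ.(λ.λ.λ.1) (0 ((λ.0) (λ.λ.λ.1))))
  →2  λ.λ.1

Answer: YES — reaches normal form λ.λ.1 in 2 ≤ 2 steps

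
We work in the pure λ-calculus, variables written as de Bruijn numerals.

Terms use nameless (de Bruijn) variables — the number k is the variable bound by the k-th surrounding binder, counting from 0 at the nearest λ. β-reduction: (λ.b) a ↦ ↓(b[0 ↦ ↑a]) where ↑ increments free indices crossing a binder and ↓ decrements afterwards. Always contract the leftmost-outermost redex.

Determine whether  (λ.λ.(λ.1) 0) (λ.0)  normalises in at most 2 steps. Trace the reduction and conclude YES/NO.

  start: (λ.λ.(λ.1) 0) (λ.0)
  [1] λ.(λ.1) 0
  [2] λ.0

Answer: YES — reaches normal form λ.0 in 2 ≤ 2 steps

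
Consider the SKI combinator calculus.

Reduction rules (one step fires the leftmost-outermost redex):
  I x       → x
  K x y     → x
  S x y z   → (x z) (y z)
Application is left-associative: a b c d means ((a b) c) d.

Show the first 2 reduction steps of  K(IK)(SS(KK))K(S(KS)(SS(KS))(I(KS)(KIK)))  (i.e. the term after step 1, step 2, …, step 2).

Answer: after 2 steps: KK(S(KS)(SS(KS))(I(KS)(KIK)))

Working:
  start: K(IK)(SS(KK))K(S(KS)(SS(KS))(I(KS)(KIK)))
  step 1: IKK(S(KS)(SS(KS))(I(KS)(KIK)))
  step 2: KK(S(KS)(SS(KS))(I(KS)(KIK)))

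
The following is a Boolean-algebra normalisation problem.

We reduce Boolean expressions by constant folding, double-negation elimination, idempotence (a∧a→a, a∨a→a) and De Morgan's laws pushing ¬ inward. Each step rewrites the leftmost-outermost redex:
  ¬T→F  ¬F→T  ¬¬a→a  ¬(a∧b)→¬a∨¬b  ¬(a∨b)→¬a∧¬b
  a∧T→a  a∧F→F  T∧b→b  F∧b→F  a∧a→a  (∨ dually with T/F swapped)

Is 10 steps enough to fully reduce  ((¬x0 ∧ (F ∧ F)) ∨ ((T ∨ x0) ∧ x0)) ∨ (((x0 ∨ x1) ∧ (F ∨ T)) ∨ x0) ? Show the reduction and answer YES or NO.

  start: ((¬x0 ∧ (F ∧ F)) ∨ ((T ∨ x0) ∧ x0)) ∨ (((x0 ∨ x1) ∧ (F ∨ T)) ∨ x0)
  →1  ((¬x0 ∧ F) ∨ ((T ∨ x0) ∧ x0)) ∨ (((x0 ∨ x1) ∧ (F ∨ T)) ∨ x0)
  →2  (F ∨ ((T ∨ x0) ∧ x0)) ∨ (((x0 ∨ x1) ∧ (F ∨ T)) ∨ x0)
  →3  ((T ∨ x0) ∧ x0) ∨ (((x0 ∨ x1) ∧ (F ∨ T)) ∨ x0)
  →4  (T ∧ x0) ∨ (((x0 ∨ x1) ∧ (F ∨ T)) ∨ x0)
  →5  x0 ∨ (((x0 ∨ x1) ∧ (F ∨ T)) ∨ x0)
  →6  x0 ∨ (((x0 ∨ x1) ∧ T) ∨ x0)
  →7  x0 ∨ ((x0 ∨ x1) ∨ x0)

Answer: YES — reaches normal form x0 ∨ ((x0 ∨ x1) ∨ x0) in 7 ≤ 10 steps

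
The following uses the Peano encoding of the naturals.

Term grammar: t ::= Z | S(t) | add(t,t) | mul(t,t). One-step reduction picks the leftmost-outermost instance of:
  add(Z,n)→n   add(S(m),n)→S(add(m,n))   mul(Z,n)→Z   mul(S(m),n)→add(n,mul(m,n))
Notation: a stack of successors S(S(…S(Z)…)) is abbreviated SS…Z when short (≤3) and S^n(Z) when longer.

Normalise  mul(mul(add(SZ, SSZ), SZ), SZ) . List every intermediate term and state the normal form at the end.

Answer: normal form = SSSZ  (in 22 steps)

Derivation:
  start: mul(mul(add(SZ, SSZ), SZ), SZ)
  step 1: mul(mul(S(add(Z, SSZ)), SZ), SZ)
  step 2: mul(add(SZ, mul(add(Z, SSZ), SZ)), SZ)
  step 3: mul(S(add(Z, mul(add(Z, SSZ), SZ))), SZ)
  step 4: add(SZ, mul(add(Z, mul(add(Z, SSZ), SZ)), SZ))
  step 5: S(add(Z, mul(add(Z, mul(add(Z, SSZ), SZ)), SZ)))
  step 6: S(mul(add(Z, mul(add(Z, SSZ), SZ)), SZ))
  step 7: S(mul(mul(add(Z, SSZ), SZ), SZ))
  step 8: S(mul(mul(SSZ, SZ), SZ))
  step 9: S(mul(add(SZ, mul(SZ, SZ)), SZ))
  step 10: S(mul(S(add(Z, mul(SZ, SZ))), SZ))
  step 11: S(add(SZ, mul(add(Z, mul(SZ, SZ)), SZ)))
  step 12: S(S(add(Z, mul(add(Z, mul(SZ, SZ)), SZ))))
  step 13: S(S(mul(add(Z, mul(SZ, SZ)), SZ)))
  step 14: S(S(mul(mul(SZ, SZ), SZ)))
  step 15: S(S(mul(add(SZ, mul(Z, SZ)), SZ)))
  step 16: S(S(mul(S(add(Z, mul(Z, SZ))), SZ)))
  step 17: S(S(add(SZ, mul(add(Z, mul(Z, SZ)), SZ))))
  step 18: S(S(S(add(Z, mul(add(Z, mul(Z, SZ)), SZ)))))
  step 19: S(S(S(mul(add(Z, mul(Z, SZ)), SZ))))
  step 20: S(S(S(mul(mul(Z, SZ), SZ))))
  step 21: S(S(S(mul(Z, SZ))))
  step 22: SSSZ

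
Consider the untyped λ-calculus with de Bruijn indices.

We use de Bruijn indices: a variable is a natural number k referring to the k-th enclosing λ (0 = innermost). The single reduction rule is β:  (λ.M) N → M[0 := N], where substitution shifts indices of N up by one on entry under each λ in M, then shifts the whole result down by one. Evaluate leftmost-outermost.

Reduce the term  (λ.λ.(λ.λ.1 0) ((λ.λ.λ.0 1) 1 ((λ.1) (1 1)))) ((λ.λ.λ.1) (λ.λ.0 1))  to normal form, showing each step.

Answer: normal form = λ.λ.0 1  (in 6 steps)

Reduction:
  start: (λ.λ.(λ.λ.1 0) ((λ.λ.λ.0 1) 1 ((λ.1) (1 1)))) ((λ.λ.λ.1) (λ.λ.0 1))
  [1] λ.(λ.λ.1 0) ((λ.λ.λ.0 1) ((λ.λ.λ.1) (λ.λ.0 1)) ((λ.1) ((λ.λ.λ.1) (λ.λ.0 1) ((λ.λ.λ.1) (λ.λ.0 1)))))
  [2] λ.λ.(λ.λ.λ.0 1) ((λ.λ.λ.1) (λ.λ.0 1)) ((λ.2) ((λ.λ.λ.1) (λ.λ.0 1) ((λ.λ.λ.1) (λ.λ.0 1)))) 0
  [3] λ.λ.(λ.λ.0 1) ((λ.2) ((λ.λ.λ.1) (λ.λ.0 1) ((λ.λ.λ.1) (λ.λ.0 1)))) 0
  [4] λ.λ.(λ.0 ((λ.3) ((λ.λ.λ.1) (λ.λ.0 1) ((λ.λ.λ.1) (λ.λ.0 1))))) 0
  [5] λ.λ.0 ((λ.2) ((λ.λ.λ.1) (λ.λ.0 1) ((λ.λ.λ.1) (λ.λ.0 1))))
  [6] λ.λ.0 1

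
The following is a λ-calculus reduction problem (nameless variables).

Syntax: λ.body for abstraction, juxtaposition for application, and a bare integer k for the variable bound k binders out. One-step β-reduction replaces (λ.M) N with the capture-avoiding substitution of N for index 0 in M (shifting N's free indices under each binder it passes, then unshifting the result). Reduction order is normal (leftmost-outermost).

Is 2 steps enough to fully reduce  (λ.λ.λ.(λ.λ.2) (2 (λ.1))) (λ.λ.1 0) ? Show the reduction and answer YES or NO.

  start: (λ.λ.λ.(λ.λ.2) (2 (λ.1))) (λ.λ.1 0)
  [1] λ.λ.(λ.λ.2) ((λ.λ.1 0) (λ.1))
  [2] λ.λ.λ.1

Answer: YES — reaches normal form λ.λ.λ.1 in 2 ≤ 2 steps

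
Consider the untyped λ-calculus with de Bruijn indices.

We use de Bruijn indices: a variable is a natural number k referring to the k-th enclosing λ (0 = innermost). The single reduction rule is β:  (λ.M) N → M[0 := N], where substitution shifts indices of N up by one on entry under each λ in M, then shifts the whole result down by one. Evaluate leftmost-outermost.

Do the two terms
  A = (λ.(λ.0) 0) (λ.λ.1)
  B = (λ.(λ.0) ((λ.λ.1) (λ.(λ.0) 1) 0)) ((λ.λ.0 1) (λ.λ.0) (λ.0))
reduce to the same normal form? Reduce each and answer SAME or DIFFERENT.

Answer: DIFFERENT — A ⇓ λ.λ.1, B ⇓ λ.λ.λ.0

Derivation:
Term A:
  start: (λ.(λ.0) 0) (λ.λ.1)
  [1] (λ.0) (λ.λ.1)
  [2] λ.λ.1

Term B:
  start: (λ.(λ.0) ((λ.λ.1) (λ.(λ.0) 1) 0)) ((λ.λ.0 1) (λ.λ.0) (λ.0))
  [1] (λ.0) ((λ.λ.1) (λ.(λ.0) ((λ.λ.0 1) (λ.λ.0) (λ.0))) ((λ.λ.0 1) (λ.λ.0) (λ.0)))
  [2] (λ.λ.1) (λ.(λ.0) ((λ.λ.0 1) (λ.λ.0) (λ.0))) ((λ.λ.0 1) (λ.λ.0) (λ.0))
  [3] (λ.λ.(λ.0) ((λ.λ.0 1) (λ.λ.0) (λ.0))) ((λ.λ.0 1) (λ.λ.0) (λ.0))
  [4] λ.(λ.0) ((λ.λ.0 1) (λ.λ.0) (λ.0))
  [5] λ.(λ.λ.0 1) (λ.λ.0) (λ.0)
  [6] λ.(λ.0 (λ.λ.0)) (λ.0)
  [7] λ.(λ.0) (λ.λ.0)
  [8] λ.λ.λ.0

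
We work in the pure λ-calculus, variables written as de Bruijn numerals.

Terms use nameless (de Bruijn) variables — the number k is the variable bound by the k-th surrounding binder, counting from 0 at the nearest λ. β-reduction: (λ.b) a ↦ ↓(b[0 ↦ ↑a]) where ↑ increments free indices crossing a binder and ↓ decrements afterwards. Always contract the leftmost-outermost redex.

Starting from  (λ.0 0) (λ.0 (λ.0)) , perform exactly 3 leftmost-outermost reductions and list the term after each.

Answer: after 3 steps: (λ.0) (λ.0)

Derivation:
  start: (λ.0 0) (λ.0 (λ.0))
  →1  (λ.0 (λ.0)) (λ.0 (λ.0))
  →2  (λ.0 (λ.0)) (λ.0)
  →3  (λ.0) (λ.0)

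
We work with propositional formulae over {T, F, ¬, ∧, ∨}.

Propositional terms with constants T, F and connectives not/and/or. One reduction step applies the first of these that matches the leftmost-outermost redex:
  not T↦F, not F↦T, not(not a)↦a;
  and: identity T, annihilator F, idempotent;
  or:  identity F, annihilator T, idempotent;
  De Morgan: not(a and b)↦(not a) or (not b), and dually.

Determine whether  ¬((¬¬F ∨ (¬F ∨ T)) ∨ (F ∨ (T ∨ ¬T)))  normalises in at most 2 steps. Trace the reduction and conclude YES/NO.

  start: ¬((¬¬F ∨ (¬F ∨ T)) ∨ (F ∨ (T ∨ ¬T)))
  step 1: ¬(¬¬F ∨ (¬F ∨ T)) ∧ ¬(F ∨ (T ∨ ¬T))
  step 2: (¬¬¬F ∧ ¬(¬F ∨ T)) ∧ ¬(F ∨ (T ∨ ¬T))

Answer: NO — after 2 steps the term is (¬¬¬F ∧ ¬(¬F ∨ T)) ∧ ¬(F ∨ (T ∨ ¬T)), not yet normal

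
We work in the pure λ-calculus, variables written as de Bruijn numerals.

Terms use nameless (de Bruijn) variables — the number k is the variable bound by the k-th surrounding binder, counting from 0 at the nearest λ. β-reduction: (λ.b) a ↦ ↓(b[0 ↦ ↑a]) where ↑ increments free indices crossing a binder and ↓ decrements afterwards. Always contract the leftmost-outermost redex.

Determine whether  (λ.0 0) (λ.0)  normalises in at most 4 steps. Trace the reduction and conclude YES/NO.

Answer: YES — reaches normal form λ.0 in 2 ≤ 4 steps

Reduction:
  start: (λ.0 0) (λ.0)
  [1] (λ.0) (λ.0)
  [2] λ.0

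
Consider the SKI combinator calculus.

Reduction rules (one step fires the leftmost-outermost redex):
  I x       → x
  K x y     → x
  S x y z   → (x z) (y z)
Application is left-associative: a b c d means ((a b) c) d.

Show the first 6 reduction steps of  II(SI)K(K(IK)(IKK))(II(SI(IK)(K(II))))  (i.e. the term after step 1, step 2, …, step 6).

  start: II(SI)K(K(IK)(IKK))(II(SI(IK)(K(II))))
  step 1: I(SI)K(K(IK)(IKK))(II(SI(IK)(K(II))))
  step 2: SIK(K(IK)(IKK))(II(SI(IK)(K(II))))
  step 3: I(K(IK)(IKK))(K(K(IK)(IKK)))(II(SI(IK)(K(II))))
  step 4: K(IK)(IKK)(K(K(IK)(IKK)))(II(SI(IK)(K(II))))
  step 5: IK(K(K(IK)(IKK)))(II(SI(IK)(K(II))))
  step 6: K(K(K(IK)(IKK)))(II(SI(IK)(K(II))))

Answer: after 6 steps: K(K(K(IK)(IKK)))(II(SI(IK)(K(II))))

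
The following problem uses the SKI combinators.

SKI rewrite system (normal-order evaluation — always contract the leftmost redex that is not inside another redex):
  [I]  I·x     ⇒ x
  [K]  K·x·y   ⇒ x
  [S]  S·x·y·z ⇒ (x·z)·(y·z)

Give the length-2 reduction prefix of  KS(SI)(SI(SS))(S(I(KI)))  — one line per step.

Answer: after 2 steps: S(SI(SS))(S(KI))

Working:
  start: KS(SI)(SI(SS))(S(I(KI)))
  step 1: S(SI(SS))(S(I(KI)))
  step 2: S(SI(SS))(S(KI))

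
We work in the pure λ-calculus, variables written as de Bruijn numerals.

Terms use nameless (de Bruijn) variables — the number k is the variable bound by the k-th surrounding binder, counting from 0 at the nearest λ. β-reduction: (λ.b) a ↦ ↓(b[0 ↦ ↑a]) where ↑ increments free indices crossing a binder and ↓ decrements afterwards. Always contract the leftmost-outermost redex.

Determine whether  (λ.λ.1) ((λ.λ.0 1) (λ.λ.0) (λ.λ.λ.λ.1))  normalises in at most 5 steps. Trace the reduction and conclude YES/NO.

Answer: YES — reaches normal form λ.λ.λ.λ.1 in 4 ≤ 5 steps

Working:
  start: (λ.λ.1) ((λ.λ.0 1) (λ.λ.0) (λ.λ.λ.λ.1))
  step 1: λ.(λ.λ.0 1) (λ.λ.0) (λ.λ.λ.λ.1)
  step 2: λ.(λ.0 (λ.λ.0)) (λ.λ.λ.λ.1)
  step 3: λ.(λ.λ.λ.λ.1) (λ.λ.0)
  step 4: λ.λ.λ.λ.1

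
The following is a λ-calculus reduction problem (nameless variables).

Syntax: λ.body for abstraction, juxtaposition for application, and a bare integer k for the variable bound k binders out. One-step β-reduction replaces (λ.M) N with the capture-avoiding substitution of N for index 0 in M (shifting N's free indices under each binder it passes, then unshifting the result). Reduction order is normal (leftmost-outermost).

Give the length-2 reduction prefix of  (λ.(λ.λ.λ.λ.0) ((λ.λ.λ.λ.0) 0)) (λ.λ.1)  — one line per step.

Answer: after 2 steps: λ.λ.λ.0

Reduction:
  start: (λ.(λ.λ.λ.λ.0) ((λ.λ.λ.λ.0) 0)) (λ.λ.1)
  →1  (λ.λ.λ.λ.0) ((λ.λ.λ.λ.0) (λ.λ.1))
  →2  λ.λ.λ.0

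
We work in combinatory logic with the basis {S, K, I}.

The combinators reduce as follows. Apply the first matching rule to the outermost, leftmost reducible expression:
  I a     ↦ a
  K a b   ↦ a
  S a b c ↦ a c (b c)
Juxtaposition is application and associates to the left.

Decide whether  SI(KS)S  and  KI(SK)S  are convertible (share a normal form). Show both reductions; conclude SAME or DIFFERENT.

Term A:
  start: SI(KS)S
  step 1: IS(KSS)
  step 2: S(KSS)
  step 3: SS

Term B:
  start: KI(SK)S
  step 1: IS
  step 2: S

Answer: DIFFERENT — A ⇓ SS, B ⇓ S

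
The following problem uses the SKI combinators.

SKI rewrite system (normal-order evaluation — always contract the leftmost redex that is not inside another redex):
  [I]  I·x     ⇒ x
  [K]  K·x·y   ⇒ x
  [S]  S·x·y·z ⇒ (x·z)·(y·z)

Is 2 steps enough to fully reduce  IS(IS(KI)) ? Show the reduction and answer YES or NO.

Answer: YES — reaches normal form S(S(KI)) in 2 ≤ 2 steps

Reduction:
  start: IS(IS(KI))
  step 1: S(IS(KI))
  step 2: S(S(KI))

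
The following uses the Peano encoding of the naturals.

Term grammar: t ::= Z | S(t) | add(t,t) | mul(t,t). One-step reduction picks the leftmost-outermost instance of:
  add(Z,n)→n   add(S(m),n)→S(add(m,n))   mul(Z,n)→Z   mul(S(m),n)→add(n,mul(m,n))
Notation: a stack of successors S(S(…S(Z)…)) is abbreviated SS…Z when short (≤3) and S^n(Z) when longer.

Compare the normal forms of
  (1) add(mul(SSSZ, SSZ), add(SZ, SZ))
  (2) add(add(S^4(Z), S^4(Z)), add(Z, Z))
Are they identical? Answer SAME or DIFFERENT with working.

Answer: SAME — A ⇓ S^8(Z), B ⇓ S^8(Z)

Derivation:
Term A:
  start: add(mul(SSSZ, SSZ), add(SZ, SZ))
  [1] add(add(SSZ, mul(SSZ, SSZ)), add(SZ, SZ))
  [2] add(S(add(SZ, mul(SSZ, SSZ))), add(SZ, SZ))
  [3] S(add(add(SZ, mul(SSZ, SSZ)), add(SZ, SZ)))
  [4] S(add(S(add(Z, mul(SSZ, SSZ))), add(SZ, SZ)))
  [5] S(S(add(add(Z, mul(SSZ, SSZ)), add(SZ, SZ))))
  [6] S(S(add(mul(SSZ, SSZ), add(SZ, SZ))))
  [7] S(S(add(add(SSZ, mul(SZ, SSZ)), add(SZ, SZ))))
  [8] S(S(add(S(add(SZ, mul(SZ, SSZ))), add(SZ, SZ))))
  [9] S(S(S(add(add(SZ, mul(SZ, SSZ)), add(SZ, SZ)))))
  [10] S(S(S(add(S(add(Z, mul(SZ, SSZ))), add(SZ, SZ)))))
  [11] S(S(S(S(add(add(Z, mul(SZ, SSZ)), add(SZ, SZ))))))
  [12] S(S(S(S(add(mul(SZ, SSZ), add(SZ, SZ))))))
  [13] S(S(S(S(add(add(SSZ, mul(Z, SSZ)), add(SZ, SZ))))))
  [14] S(S(S(S(add(S(add(SZ, mul(Z, SSZ))), add(SZ, SZ))))))
  [15] S(S(S(S(S(add(add(SZ, mul(Z, SSZ)), add(SZ, SZ)))))))
  [16] S(S(S(S(S(add(S(add(Z, mul(Z, SSZ))), add(SZ, SZ)))))))
  [17] S(S(S(S(S(S(add(add(Z, mul(Z, SSZ)), add(SZ, SZ))))))))
  [18] S(S(S(S(S(S(add(mul(Z, SSZ), add(SZ, SZ))))))))
  [19] S(S(S(S(S(S(add(Z, add(SZ, SZ))))))))
  [20] S(S(S(S(S(S(add(SZ, SZ)))))))
  [21] S(S(S(S(S(S(S(add(Z, SZ))))))))
  [22] S^8(Z)

Term B:
  start: add(add(S^4(Z), S^4(Z)), add(Z, Z))
  [1] add(S(add(SSSZ, S^4(Z))), add(Z, Z))
  [2] S(add(add(SSSZ, S^4(Z)), add(Z, Z)))
  [3] S(add(S(add(SSZ, S^4(Z))), add(Z, Z)))
  [4] S(S(add(add(SSZ, S^4(Z)), add(Z, Z))))
  [5] S(S(add(S(add(SZ, S^4(Z))), add(Z, Z))))
  [6] S(S(S(add(add(SZ, S^4(Z)), add(Z, Z)))))
  [7] S(S(S(add(S(add(Z, S^4(Z))), add(Z, Z)))))
  [8] S(S(S(S(add(add(Z, S^4(Z)), add(Z, Z))))))
  [9] S(S(S(S(add(S^4(Z), add(Z, Z))))))
  [10] S(S(S(S(S(add(SSSZ, add(Z, Z)))))))
  [11] S(S(S(S(S(S(add(SSZ, add(Z, Z))))))))
  [12] S(S(S(S(S(S(S(add(SZ, add(Z, Z)))))))))
  [13] S(S(S(S(S(S(S(S(add(Z, add(Z, Z))))))))))
  [14] S(S(S(S(S(S(S(S(add(Z, Z)))))))))
  [15] S^8(Z)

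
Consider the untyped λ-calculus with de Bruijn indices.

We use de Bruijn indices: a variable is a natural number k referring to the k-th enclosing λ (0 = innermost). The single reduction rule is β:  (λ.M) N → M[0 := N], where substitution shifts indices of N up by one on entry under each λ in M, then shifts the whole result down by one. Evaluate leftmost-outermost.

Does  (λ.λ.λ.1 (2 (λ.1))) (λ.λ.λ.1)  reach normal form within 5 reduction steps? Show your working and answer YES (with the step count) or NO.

  start: (λ.λ.λ.1 (2 (λ.1))) (λ.λ.λ.1)
  →1  λ.λ.1 ((λ.λ.λ.1) (λ.1))
  →2  λ.λ.1 (λ.λ.1)

Answer: YES — reaches normal form λ.λ.1 (λ.λ.1) in 2 ≤ 5 steps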